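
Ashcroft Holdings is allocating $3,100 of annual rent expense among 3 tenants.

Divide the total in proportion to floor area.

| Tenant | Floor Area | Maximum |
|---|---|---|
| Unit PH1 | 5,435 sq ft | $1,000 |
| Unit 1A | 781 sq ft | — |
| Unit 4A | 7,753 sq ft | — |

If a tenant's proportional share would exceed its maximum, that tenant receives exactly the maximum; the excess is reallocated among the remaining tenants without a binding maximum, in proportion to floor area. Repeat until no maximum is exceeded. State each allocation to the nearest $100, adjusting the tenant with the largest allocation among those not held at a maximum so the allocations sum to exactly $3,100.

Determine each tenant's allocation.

Combined floor area = 13,969.
Unconstrained shares: Unit PH1 1,206.14; Unit 1A 173.32; Unit 4A 1,720.55.
Capped: Unit PH1 ($1,000); residual $2,100 reallocated over remaining floor area 8,534.
Redistributed shares: Unit 1A 192.18 → $200; Unit 4A 1,907.82 → $1,900.

Unit PH1: $1,000 · Unit 1A: $200 · Unit 4A: $1,900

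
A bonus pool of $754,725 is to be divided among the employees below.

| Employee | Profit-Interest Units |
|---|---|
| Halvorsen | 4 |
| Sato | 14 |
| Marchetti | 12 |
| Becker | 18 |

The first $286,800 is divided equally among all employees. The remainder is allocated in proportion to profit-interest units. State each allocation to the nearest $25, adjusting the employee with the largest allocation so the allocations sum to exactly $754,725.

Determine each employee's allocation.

Halvorsen: $110,700 · Sato: $208,175 · Marchetti: $188,675 · Becker: $247,175

Equal tier: $286,800 ÷ 4 = $71,700 apiece.
Remainder $467,925 by profit-interest units (total 48): Halvorsen 38,993.75 → $39,000; Sato 136,478.12 → $136,475; Marchetti 116,981.25 → $116,975; Becker 175,471.88 → $175,475.
Totals: Halvorsen $71,700 + $39,000 = $110,700; Sato $71,700 + $136,475 = $208,175; Marchetti $71,700 + $116,975 = $188,675; Becker $71,700 + $175,475 = $247,175.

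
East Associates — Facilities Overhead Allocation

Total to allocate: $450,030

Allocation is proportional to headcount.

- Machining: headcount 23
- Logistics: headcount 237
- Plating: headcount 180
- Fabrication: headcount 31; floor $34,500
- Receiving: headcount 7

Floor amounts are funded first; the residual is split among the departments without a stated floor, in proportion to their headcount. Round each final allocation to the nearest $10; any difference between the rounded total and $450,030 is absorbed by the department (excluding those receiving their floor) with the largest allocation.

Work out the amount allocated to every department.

Machining: $21,380 · Logistics: $220,310 · Plating: $167,330 · Fabrication: $34,500 · Receiving: $6,510

Minimums first: Fabrication $34,500. Balance $415,530.
Balance split over remaining headcount 447: Machining 21,380.74 → $21,380; Logistics 220,314.56 → $220,310; Plating 167,327.52 → $167,330; Receiving 6,507.18 → $6,510.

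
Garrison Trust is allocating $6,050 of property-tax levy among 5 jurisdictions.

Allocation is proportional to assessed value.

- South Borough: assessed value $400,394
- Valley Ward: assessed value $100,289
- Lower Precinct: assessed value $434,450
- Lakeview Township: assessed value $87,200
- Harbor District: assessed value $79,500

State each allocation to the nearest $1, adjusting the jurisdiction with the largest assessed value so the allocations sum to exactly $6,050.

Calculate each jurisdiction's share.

South Borough: $2,199 · Valley Ward: $551 · Lower Precinct: $2,384 · Lakeview Township: $479 · Harbor District: $437

Sum of assessed value: 400,394 + 100,289 + 434,450 + 87,200 + 79,500 = 1,101,833.
Raw shares: South Borough 2,198.503; Valley Ward 550.67; Lower Precinct 2,385.4999; Lakeview Township 478.80; Harbor District 436.52.
After rounding ($1): South Borough $2,199; Valley Ward $551; Lower Precinct $2,385; Lakeview Township $479; Harbor District $437. Sum = $6,051.
Difference $6,050 − $6,051 = −$1 applied to largest assessed value (Lower Precinct): Lower Precinct becomes $2,384.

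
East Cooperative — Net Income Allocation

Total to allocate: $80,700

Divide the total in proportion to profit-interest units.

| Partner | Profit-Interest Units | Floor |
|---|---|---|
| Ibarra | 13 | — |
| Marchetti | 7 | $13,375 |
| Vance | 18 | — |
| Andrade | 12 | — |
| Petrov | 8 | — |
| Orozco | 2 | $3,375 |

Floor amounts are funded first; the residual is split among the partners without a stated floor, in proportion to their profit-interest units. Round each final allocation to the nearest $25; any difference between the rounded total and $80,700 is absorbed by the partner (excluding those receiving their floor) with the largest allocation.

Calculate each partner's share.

Guaranteed amounts: Marchetti $13,375; Orozco $3,375. Residual $63,950.
Residual split over remaining profit-interest units 51: Ibarra 16,300.98 → $16,300; Vance 22,570.59 → $22,575; Andrade 15,047.06 → $15,050; Petrov 10,031.37 → $10,025.

Ibarra: $16,300 · Marchetti: $13,375 · Vance: $22,575 · Andrade: $15,050 · Petrov: $10,025 · Orozco: $3,375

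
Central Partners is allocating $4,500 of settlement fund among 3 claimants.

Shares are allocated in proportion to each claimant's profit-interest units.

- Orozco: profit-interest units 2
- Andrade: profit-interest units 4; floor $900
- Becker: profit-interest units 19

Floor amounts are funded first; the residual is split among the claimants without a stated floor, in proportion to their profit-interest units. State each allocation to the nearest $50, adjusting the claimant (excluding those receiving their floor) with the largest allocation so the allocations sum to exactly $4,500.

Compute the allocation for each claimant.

Guaranteed amounts: Andrade $900. Remaining pool $3,600.
Remaining pool split over remaining profit-interest units 21: Orozco 342.86 → $350; Becker 3,257.14 → $3,250.

Orozco: $350 | Andrade: $900 | Becker: $3,250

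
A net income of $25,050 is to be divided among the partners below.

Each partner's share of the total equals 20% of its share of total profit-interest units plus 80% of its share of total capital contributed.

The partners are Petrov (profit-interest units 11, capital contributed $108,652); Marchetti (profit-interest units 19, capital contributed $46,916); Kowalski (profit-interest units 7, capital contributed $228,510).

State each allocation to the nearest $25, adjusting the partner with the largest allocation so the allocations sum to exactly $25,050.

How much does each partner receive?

Petrov: $7,150 | Marchetti: $5,025 | Kowalski: $12,875

Totals — profit-interest units 37, capital contributed 384,078.
Blended shares (20% profit-interest units + 80% capital contributed): Petrov 0.2858; Marchetti 0.2004; Kowalski 0.5138.
Raw shares: Petrov 7,158.58; Marchetti 5,020.63; Kowalski 12,870.78.
After rounding ($25): Petrov $7,150; Marchetti $5,025; Kowalski $12,875. Sum = $25,050.
Rounded total matches; no reconciliation needed.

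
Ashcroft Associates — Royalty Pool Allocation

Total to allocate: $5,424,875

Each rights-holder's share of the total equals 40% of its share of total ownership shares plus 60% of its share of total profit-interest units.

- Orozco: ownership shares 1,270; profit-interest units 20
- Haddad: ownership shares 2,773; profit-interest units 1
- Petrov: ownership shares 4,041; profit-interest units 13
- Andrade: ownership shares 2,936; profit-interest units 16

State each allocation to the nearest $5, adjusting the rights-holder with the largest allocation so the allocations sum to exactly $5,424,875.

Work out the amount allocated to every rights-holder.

Orozco: $1,552,045; Haddad: $611,130; Petrov: $1,641,995; Andrade: $1,619,705

Totals — ownership shares 11,020, profit-interest units 50.
Blended shares (40% ownership shares + 60% profit-interest units): Orozco 0.2861; Haddad 0.1127; Petrov 0.3027; Andrade 0.2986.
Unrounded shares: Orozco 1,552,045.91; Haddad 611,130.38; Petrov 1,641,994.47; Andrade 1,619,704.24.
Rounded to nearest $5: Orozco $1,552,045; Haddad $611,130; Petrov $1,641,995; Andrade $1,619,705. Sum = $5,424,875.
Rounded total matches; no reconciliation needed.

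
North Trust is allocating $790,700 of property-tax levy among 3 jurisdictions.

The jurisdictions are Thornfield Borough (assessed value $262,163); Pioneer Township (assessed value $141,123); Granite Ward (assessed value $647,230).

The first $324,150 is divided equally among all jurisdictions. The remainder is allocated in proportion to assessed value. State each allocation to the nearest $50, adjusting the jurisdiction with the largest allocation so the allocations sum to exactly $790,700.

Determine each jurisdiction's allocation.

Thornfield Borough: $224,500 · Pioneer Township: $170,700 · Granite Ward: $395,500

$324,150 shared equally gives $108,050 per jurisdiction.
Remainder $466,550 by assessed value (total 1,050,516): Thornfield Borough 116,430.54 → $116,450; Pioneer Township 62,674.85 → $62,650; Granite Ward 287,444.60 → $287,450.
Totals: Thornfield Borough $108,050 + $116,450 = $224,500; Pioneer Township $108,050 + $62,650 = $170,700; Granite Ward $108,050 + $287,450 = $395,500.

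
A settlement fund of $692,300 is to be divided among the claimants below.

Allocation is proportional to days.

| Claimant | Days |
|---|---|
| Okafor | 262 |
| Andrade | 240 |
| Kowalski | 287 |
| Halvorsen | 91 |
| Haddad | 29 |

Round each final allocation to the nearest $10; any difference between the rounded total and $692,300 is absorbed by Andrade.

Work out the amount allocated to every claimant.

Okafor: $199,540 | Andrade: $182,780 | Kowalski: $218,580 | Halvorsen: $69,310 | Haddad: $22,090

Sum of days: 909.
Raw shares: Okafor 262/909 × $692,300 = 199,540.81; Andrade 240/909 × $692,300 = 182,785.48; Kowalski 287/909 × $692,300 = 218,580.97; Halvorsen 91/909 × $692,300 = 69,306.16; Haddad 29/909 × $692,300 = 22,086.58.
Rounded to nearest $10: Okafor $199,540; Andrade $182,790; Kowalski $218,580; Halvorsen $69,310; Haddad $22,090. Sum = $692,310.
Difference $692,300 − $692,310 = −$10 applied to Andrade: Andrade becomes $182,780.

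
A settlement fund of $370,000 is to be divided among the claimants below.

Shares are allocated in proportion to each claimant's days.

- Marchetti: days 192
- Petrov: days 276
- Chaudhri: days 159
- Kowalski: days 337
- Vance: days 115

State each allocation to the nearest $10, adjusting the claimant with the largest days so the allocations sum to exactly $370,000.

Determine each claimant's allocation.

Days total: 192 + 276 + 159 + 337 + 115 = 1,079.
Proportional shares: Marchetti 65,838.74; Petrov 94,643.19; Chaudhri 54,522.71; Kowalski 115,560.70; Vance 39,434.66.
After rounding ($10): Marchetti $65,840; Petrov $94,640; Chaudhri $54,520; Kowalski $115,560; Vance $39,430. Sum = $369,990.
Difference $370,000 − $369,990 = +$10 applied to largest days (Kowalski): Kowalski becomes $115,570.

Marchetti: $65,840; Petrov: $94,640; Chaudhri: $54,520; Kowalski: $115,570; Vance: $39,430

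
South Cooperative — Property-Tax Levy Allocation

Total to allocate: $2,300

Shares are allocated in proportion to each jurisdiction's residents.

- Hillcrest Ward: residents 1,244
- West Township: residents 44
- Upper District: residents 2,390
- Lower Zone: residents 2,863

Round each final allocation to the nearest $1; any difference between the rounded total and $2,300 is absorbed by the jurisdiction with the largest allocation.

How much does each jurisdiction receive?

Hillcrest Ward: $437 | West Township: $15 | Upper District: $840 | Lower Zone: $1,008

Total residents = 6,541.
Pro-rata amounts: Hillcrest Ward 1,244/6,541 × $2,300 = 437.43; West Township 44/6,541 × $2,300 = 15.47; Upper District 2,390/6,541 × $2,300 = 840.39; Lower Zone 2,863/6,541 × $2,300 = 1,006.71.
At nearest $1: Hillcrest Ward $437; West Township $15; Upper District $840; Lower Zone $1,007. Sum = $2,299.
Difference $2,300 − $2,299 = +$1 applied to largest allocation (Lower Zone): Lower Zone becomes $1,008.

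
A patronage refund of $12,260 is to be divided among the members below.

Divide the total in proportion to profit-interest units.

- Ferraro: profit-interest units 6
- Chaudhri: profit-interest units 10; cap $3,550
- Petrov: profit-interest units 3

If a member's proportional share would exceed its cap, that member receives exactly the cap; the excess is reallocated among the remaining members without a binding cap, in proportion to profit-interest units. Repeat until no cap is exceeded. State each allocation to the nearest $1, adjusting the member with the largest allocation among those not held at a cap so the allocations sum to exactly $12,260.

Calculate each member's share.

Ferraro: $5,807 · Chaudhri: $3,550 · Petrov: $2,903

Profit-interest units total: 19.
Unconstrained shares: Ferraro 3,871.58; Chaudhri 6,452.63; Petrov 1,935.79.
Held at cap: Chaudhri ($3,550); residual $8,710 reallocated over remaining profit-interest units 9.
Remaining shares: Ferraro 5,806.67 → $5,807; Petrov 2,903.33 → $2,903.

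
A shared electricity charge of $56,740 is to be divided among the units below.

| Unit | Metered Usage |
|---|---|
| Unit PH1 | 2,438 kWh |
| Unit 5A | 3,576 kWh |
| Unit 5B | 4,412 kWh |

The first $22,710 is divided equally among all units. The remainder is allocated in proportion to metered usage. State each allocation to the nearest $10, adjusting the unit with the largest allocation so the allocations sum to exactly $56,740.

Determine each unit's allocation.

First tranche $22,710 split equally: $7,570 each.
Remainder $34,030 by metered usage (total 10,426): Unit PH1 7,957.52 → $7,960; Unit 5A 11,671.90 → $11,670; Unit 5B 14,400.57 → $14,400.
Totals: Unit PH1 $7,570 + $7,960 = $15,530; Unit 5A $7,570 + $11,670 = $19,240; Unit 5B $7,570 + $14,400 = $21,970.

Unit PH1: $15,530 | Unit 5A: $19,240 | Unit 5B: $21,970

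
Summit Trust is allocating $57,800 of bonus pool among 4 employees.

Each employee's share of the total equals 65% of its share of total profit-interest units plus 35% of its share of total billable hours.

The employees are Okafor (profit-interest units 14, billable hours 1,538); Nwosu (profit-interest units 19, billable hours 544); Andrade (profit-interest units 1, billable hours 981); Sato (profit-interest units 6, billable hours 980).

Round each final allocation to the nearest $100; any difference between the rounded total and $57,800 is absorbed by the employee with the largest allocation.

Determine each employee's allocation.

Profit-interest units total 40; billable hours total 4,043.
Blended shares (65% profit-interest units + 35% billable hours): Okafor 0.3606; Nwosu 0.3558; Andrade 0.1012; Sato 0.1823.
Unrounded shares: Okafor 20,845.21; Nwosu 20,567.77; Andrade 5,847.89; Sato 10,539.14.
At nearest $100: Okafor $20,800; Nwosu $20,600; Andrade $5,800; Sato $10,500. Sum = $57,700.
Difference $57,800 − $57,700 = +$100 applied to largest allocation (Okafor): Okafor becomes $20,900.

Okafor: $20,900 | Nwosu: $20,600 | Andrade: $5,800 | Sato: $10,500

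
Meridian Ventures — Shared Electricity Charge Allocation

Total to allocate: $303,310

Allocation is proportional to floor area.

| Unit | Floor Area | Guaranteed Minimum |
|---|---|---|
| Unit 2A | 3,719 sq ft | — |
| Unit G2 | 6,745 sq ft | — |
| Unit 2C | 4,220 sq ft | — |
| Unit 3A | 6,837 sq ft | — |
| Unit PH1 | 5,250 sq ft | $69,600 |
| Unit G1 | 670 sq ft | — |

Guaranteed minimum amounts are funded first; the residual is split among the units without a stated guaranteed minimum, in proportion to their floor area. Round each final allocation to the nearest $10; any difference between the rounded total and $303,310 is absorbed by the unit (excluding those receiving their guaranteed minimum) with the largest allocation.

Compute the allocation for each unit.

Fund the minimums — Unit PH1 $69,600. Remaining pool $233,710.
Remaining pool split over remaining floor area 22,191: Unit 2A 39,167.57 → $39,170; Unit G2 71,036.63 → $71,040; Unit 2C 44,443.97 → $44,440; Unit 3A 72,005.55 → $72,010; Unit G1 7,056.27 → $7,060.
Rounding difference −$10 applied to Unit 3A → $72,000.

Unit 2A: $39,170; Unit G2: $71,040; Unit 2C: $44,440; Unit 3A: $72,000; Unit PH1: $69,600; Unit G1: $7,060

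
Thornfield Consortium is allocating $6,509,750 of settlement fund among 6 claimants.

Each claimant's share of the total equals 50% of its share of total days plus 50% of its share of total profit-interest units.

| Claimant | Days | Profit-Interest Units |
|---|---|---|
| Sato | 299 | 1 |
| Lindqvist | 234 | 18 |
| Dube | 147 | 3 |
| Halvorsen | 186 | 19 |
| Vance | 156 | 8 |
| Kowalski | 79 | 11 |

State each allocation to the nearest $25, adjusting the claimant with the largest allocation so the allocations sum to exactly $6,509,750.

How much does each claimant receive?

Sato: $938,175; Lindqvist: $1,668,225; Dube: $597,325; Halvorsen: $1,580,575; Vance: $895,175; Kowalski: $830,275

Days total 1,101; profit-interest units total 60.
Blended shares (50% days + 50% profit-interest units): Sato 0.1441; Lindqvist 0.2563; Dube 0.0918; Halvorsen 0.2428; Vance 0.1375; Kowalski 0.1275.
Pro-rata amounts: Sato 938,178.55; Lindqvist 1,668,234.30; Dube 597,318.34; Halvorsen 1,580,580.31; Vance 895,164.53; Kowalski 830,273.97.
After rounding ($25): Sato $938,175; Lindqvist $1,668,225; Dube $597,325; Halvorsen $1,580,575; Vance $895,175; Kowalski $830,275. Sum = $6,509,750.
Rounded total matches; no reconciliation needed.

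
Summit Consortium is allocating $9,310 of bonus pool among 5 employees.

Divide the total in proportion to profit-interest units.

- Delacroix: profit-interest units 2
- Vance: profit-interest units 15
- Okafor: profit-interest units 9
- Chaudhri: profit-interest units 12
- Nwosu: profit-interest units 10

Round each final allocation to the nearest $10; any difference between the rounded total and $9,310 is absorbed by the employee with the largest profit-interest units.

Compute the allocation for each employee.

Delacroix: $390 · Vance: $2,900 · Okafor: $1,750 · Chaudhri: $2,330 · Nwosu: $1,940

Profit-interest units total: 48.
Unrounded shares: Delacroix 2/48 × $9,310 = 387.92; Vance 15/48 × $9,310 = 2,909.38; Okafor 9/48 × $9,310 = 1,745.62; Chaudhri 12/48 × $9,310 = 2,327.50; Nwosu 10/48 × $9,310 = 1,939.58.
After rounding ($10): Delacroix $390; Vance $2,910; Okafor $1,750; Chaudhri $2,330; Nwosu $1,940. Sum = $9,320.
Difference $9,310 − $9,320 = −$10 applied to largest profit-interest units (Vance): Vance becomes $2,900.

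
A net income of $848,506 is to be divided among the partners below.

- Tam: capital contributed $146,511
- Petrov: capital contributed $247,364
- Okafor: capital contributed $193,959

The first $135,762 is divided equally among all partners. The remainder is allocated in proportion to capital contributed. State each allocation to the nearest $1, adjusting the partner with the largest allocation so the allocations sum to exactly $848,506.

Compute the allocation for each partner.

Tam: $222,897 · Petrov: $345,181 · Okafor: $280,428

First tranche $135,762 split equally: $45,254 each.
Remainder $712,744 by capital contributed (total 587,834): Tam 177,643.41 → $177,643; Petrov 299,926.86 → $299,927; Okafor 235,173.73 → $235,174.
Totals: Tam $45,254 + $177,643 = $222,897; Petrov $45,254 + $299,927 = $345,181; Okafor $45,254 + $235,174 = $280,428.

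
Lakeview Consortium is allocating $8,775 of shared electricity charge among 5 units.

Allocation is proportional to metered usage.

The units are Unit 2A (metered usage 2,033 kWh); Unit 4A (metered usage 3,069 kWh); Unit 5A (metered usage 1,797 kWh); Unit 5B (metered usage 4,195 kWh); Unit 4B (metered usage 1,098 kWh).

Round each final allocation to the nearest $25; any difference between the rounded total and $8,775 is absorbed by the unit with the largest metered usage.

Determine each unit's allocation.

Metered usage total: 2,033 + 3,069 + 1,797 + 4,195 + 1,098 = 12,192.
Unrounded shares: Unit 2A 1,463.22; Unit 4A 2,208.86; Unit 5A 1,293.36; Unit 5B 3,019.29; Unit 4B 790.27.
Rounded to nearest $25: Unit 2A $1,475; Unit 4A $2,200; Unit 5A $1,300; Unit 5B $3,025; Unit 4B $800. Sum = $8,800.
Difference $8,775 − $8,800 = −$25 applied to largest metered usage (Unit 5B): Unit 5B becomes $3,000.

Unit 2A: $1,475 | Unit 4A: $2,200 | Unit 5A: $1,300 | Unit 5B: $3,000 | Unit 4B: $800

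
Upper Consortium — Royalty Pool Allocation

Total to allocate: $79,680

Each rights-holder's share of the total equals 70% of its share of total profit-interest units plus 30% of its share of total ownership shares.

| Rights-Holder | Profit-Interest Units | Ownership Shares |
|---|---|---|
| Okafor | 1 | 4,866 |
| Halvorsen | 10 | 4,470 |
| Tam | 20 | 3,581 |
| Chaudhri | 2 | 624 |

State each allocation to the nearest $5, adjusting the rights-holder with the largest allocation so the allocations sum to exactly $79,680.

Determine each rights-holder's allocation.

Totals — profit-interest units 33, ownership shares 13,541.
Blended shares (70% profit-interest units + 30% ownership shares): Okafor 0.1290; Halvorsen 0.3112; Tam 0.5036; Chaudhri 0.0562.
Pro-rata amounts: Okafor 10,280.16; Halvorsen 24,792.73; Tam 40,125.19; Chaudhri 4,481.91.
Rounded to nearest $5: Okafor $10,280; Halvorsen $24,795; Tam $40,125; Chaudhri $4,480. Sum = $79,680.
No rounding difference to absorb.

Okafor: $10,280; Halvorsen: $24,795; Tam: $40,125; Chaudhri: $4,480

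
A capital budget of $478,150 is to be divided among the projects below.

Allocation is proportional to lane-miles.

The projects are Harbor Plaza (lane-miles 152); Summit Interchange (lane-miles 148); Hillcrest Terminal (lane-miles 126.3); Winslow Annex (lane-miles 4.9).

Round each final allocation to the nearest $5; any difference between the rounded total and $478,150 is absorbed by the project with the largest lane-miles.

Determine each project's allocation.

Harbor Plaza: $168,550 | Summit Interchange: $164,115 | Hillcrest Terminal: $140,050 | Winslow Annex: $5,435

Combined lane-miles = 152 + 148 + 126.3 + 4.9 = 431.2.
Proportional shares: Harbor Plaza 168,550.09; Summit Interchange 164,114.56; Hillcrest Terminal 140,051.82; Winslow Annex 5,433.52.
Rounded to nearest $5: Harbor Plaza $168,550; Summit Interchange $164,115; Hillcrest Terminal $140,050; Winslow Annex $5,435. Sum = $478,150.
Sum already equals the total — no adjustment.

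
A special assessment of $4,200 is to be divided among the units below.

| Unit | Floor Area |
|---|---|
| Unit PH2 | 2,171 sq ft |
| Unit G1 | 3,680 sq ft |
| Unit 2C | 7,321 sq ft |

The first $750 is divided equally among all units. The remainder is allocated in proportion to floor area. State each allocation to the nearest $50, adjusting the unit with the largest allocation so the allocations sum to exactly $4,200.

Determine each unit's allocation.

$750 shared equally gives $250 per unit.
Remainder $3,450 by floor area (total 13,172): Unit PH2 568.63 → $550; Unit G1 963.86 → $950; Unit 2C 1,917.51 → $1,900.
Rounding difference +$50 on remainder applied to Unit 2C.
Totals: Unit PH2 $250 + $550 = $800; Unit G1 $250 + $950 = $1,200; Unit 2C $250 + $1,950 = $2,200.

Unit PH2: $800 | Unit G1: $1,200 | Unit 2C: $2,200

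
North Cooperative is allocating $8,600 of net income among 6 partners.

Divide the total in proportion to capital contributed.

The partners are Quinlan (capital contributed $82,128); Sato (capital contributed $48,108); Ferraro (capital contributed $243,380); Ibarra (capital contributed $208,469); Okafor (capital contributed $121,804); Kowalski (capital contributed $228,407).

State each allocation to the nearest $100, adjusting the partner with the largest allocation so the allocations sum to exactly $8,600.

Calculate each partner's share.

Quinlan: $800; Sato: $400; Ferraro: $2,300; Ibarra: $1,900; Okafor: $1,100; Kowalski: $2,100

Capital contributed total: 932,296.
Raw shares: Quinlan 82,128/932,296 × $8,600 = 757.59; Sato 48,108/932,296 × $8,600 = 443.77; Ferraro 243,380/932,296 × $8,600 = 2,245.07; Ibarra 208,469/932,296 × $8,600 = 1,923.03; Okafor 121,804/932,296 × $8,600 = 1,123.59; Kowalski 228,407/932,296 × $8,600 = 2,106.95.
After rounding ($100): Quinlan $800; Sato $400; Ferraro $2,200; Ibarra $1,900; Okafor $1,100; Kowalski $2,100. Sum = $8,500.
Difference $8,600 − $8,500 = +$100 applied to largest allocation (Ferraro): Ferraro becomes $2,300.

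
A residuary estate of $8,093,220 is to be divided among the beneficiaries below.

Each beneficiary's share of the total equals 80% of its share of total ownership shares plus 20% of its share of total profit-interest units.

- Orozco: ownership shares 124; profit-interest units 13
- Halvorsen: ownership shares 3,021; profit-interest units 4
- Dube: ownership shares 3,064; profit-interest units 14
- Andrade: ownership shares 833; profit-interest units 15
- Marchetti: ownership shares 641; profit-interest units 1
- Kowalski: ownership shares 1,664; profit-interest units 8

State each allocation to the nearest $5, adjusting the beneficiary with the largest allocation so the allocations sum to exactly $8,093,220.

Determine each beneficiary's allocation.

Orozco: $468,480 · Halvorsen: $2,210,335 · Dube: $2,534,425 · Andrade: $1,018,460 · Marchetti: $473,445 · Kowalski: $1,388,075

Ownership shares total 9,347; profit-interest units total 55.
Composite weights (80% ownership shares + 20% profit-interest units): Orozco 0.0579; Halvorsen 0.2731; Dube 0.3132; Andrade 0.1258; Marchetti 0.0585; Kowalski 0.1715.
Unrounded shares: Orozco 468,482.18; Halvorsen 2,210,336.88; Dube 2,534,421.48; Andrade 1,018,459.36; Marchetti 473,444.36; Kowalski 1,388,075.74.
After rounding ($5): Orozco $468,480; Halvorsen $2,210,335; Dube $2,534,420; Andrade $1,018,460; Marchetti $473,445; Kowalski $1,388,075. Sum = $8,093,215.
Difference $8,093,220 − $8,093,215 = +$5 applied to largest allocation (Dube): Dube becomes $2,534,425.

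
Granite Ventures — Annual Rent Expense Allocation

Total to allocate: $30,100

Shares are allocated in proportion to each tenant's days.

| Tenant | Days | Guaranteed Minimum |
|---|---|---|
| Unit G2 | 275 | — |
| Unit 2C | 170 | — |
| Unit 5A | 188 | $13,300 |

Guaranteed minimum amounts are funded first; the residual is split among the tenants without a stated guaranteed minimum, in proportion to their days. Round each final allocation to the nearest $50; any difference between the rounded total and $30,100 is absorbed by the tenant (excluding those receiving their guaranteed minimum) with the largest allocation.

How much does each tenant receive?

Guaranteed amounts: Unit 5A $13,300. Residual $16,800.
Residual split over remaining days 445: Unit G2 10,382.02 → $10,400; Unit 2C 6,417.98 → $6,400.

Unit G2: $10,400; Unit 2C: $6,400; Unit 5A: $13,300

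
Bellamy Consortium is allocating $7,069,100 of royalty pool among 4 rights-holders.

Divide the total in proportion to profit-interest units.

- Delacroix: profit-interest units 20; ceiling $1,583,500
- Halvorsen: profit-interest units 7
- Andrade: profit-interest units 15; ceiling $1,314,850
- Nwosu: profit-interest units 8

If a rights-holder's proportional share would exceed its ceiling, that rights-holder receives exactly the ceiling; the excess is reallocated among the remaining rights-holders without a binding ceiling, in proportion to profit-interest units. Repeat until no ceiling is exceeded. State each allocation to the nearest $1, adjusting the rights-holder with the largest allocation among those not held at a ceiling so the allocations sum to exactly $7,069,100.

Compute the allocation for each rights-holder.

Delacroix: $1,583,500 | Halvorsen: $1,946,350 | Andrade: $1,314,850 | Nwosu: $2,224,400

Total profit-interest units = 50.
Unconstrained shares: Delacroix 2,827,640.00; Halvorsen 989,674.00; Andrade 2,120,730.00; Nwosu 1,131,056.00.
Cap binds for Delacroix ($1,583,500), Andrade ($1,314,850); residual $4,170,750 reallocated over remaining profit-interest units 15.
Redistributed shares: Halvorsen 1,946,350.00 → $1,946,350; Nwosu 2,224,400.00 → $2,224,400.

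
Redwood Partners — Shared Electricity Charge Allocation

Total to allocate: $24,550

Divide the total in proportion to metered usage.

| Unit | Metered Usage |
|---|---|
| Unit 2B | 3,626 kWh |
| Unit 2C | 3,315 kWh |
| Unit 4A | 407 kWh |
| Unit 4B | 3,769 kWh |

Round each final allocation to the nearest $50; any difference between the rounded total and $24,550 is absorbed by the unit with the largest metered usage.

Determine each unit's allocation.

Combined metered usage = 3,626 + 3,315 + 407 + 3,769 = 11,117.
Raw shares: Unit 2B 8,007.40; Unit 2C 7,320.61; Unit 4A 898.79; Unit 4B 8,323.19.
After rounding ($50): Unit 2B $8,000; Unit 2C $7,300; Unit 4A $900; Unit 4B $8,300. Sum = $24,500.
Difference $24,550 − $24,500 = +$50 applied to largest metered usage (Unit 4B): Unit 4B becomes $8,350.

Unit 2B: $8,000 | Unit 2C: $7,300 | Unit 4A: $900 | Unit 4B: $8,350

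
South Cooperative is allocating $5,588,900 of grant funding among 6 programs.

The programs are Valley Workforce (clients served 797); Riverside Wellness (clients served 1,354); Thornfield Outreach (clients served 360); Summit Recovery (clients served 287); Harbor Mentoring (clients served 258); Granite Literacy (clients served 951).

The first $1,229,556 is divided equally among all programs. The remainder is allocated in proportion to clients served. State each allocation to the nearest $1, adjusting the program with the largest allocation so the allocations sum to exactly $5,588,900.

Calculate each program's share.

$1,229,556 shared equally gives $204,926 per program.
Remainder $4,359,344 by clients served (total 4,007): Valley Workforce 867,081.90 → $867,082; Riverside Wellness 1,473,060.09 → $1,473,060; Thornfield Outreach 391,655.56 → $391,656; Summit Recovery 312,236.52 → $312,237; Harbor Mentoring 280,686.49 → $280,686; Granite Literacy 1,034,623.44 → $1,034,623.
Totals: Valley Workforce $204,926 + $867,082 = $1,072,008; Riverside Wellness $204,926 + $1,473,060 = $1,677,986; Thornfield Outreach $204,926 + $391,656 = $596,582; Summit Recovery $204,926 + $312,237 = $517,163; Harbor Mentoring $204,926 + $280,686 = $485,612; Granite Literacy $204,926 + $1,034,623 = $1,239,549.

Valley Workforce: $1,072,008 | Riverside Wellness: $1,677,986 | Thornfield Outreach: $596,582 | Summit Recovery: $517,163 | Harbor Mentoring: $485,612 | Granite Literacy: $1,239,549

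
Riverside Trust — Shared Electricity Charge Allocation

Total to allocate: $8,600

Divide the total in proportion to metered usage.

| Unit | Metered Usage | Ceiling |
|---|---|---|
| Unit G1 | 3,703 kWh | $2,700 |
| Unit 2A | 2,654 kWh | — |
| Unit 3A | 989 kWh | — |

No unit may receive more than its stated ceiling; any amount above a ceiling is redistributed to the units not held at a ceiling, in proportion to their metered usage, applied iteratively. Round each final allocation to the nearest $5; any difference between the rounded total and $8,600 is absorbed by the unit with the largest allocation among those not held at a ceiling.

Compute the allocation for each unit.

Unit G1: $2,700 | Unit 2A: $4,300 | Unit 3A: $1,600

Combined metered usage = 7,346.
Unconstrained shares: Unit G1 4,335.12; Unit 2A 3,107.05; Unit 3A 1,157.83.
Cap binds for Unit G1 ($2,700); balance $5,900 reallocated over remaining metered usage 3,643.
Shares after redistribution: Unit 2A 4,298.27 → $4,300; Unit 3A 1,601.73 → $1,600.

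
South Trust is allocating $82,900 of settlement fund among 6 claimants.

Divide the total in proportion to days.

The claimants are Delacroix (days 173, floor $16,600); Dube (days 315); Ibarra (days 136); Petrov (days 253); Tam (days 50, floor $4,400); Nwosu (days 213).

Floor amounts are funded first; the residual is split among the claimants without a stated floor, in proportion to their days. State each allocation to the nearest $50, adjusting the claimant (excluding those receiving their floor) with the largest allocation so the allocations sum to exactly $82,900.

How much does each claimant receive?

Delacroix: $16,600 | Dube: $21,200 | Ibarra: $9,200 | Petrov: $17,100 | Tam: $4,400 | Nwosu: $14,400

Fund the minimums — Delacroix $16,600; Tam $4,400. Remaining pool $61,900.
Remaining pool split over remaining days 917: Dube 21,263.36 → $21,250; Ibarra 9,180.37 → $9,200; Petrov 17,078.19 → $17,100; Nwosu 14,378.08 → $14,400.
Rounding difference −$50 applied to Dube → $21,200.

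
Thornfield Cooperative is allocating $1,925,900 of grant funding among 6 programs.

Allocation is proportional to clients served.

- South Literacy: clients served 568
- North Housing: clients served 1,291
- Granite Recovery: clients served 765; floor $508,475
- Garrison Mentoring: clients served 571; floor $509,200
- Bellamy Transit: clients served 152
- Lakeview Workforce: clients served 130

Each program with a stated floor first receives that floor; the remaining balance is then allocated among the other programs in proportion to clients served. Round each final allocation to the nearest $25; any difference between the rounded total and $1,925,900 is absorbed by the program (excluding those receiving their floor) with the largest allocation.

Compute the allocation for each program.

Minimums first: Granite Recovery $508,475; Garrison Mentoring $509,200. Remaining pool $908,225.
Remaining pool split over remaining clients served 2,141: South Literacy 240,949.00 → $240,950; North Housing 547,649.92 → $547,650; Bellamy Transit 64,479.31 → $64,475; Lakeview Workforce 55,146.78 → $55,150.

South Literacy: $240,950; North Housing: $547,650; Granite Recovery: $508,475; Garrison Mentoring: $509,200; Bellamy Transit: $64,475; Lakeview Workforce: $55,150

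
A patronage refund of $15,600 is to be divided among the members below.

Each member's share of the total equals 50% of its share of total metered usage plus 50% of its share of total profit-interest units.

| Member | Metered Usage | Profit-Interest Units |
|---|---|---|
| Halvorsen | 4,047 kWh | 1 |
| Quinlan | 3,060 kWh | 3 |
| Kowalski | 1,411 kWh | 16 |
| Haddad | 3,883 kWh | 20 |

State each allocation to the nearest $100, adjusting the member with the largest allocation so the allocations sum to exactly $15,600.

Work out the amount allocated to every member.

Halvorsen: $2,700; Quinlan: $2,500; Kowalski: $4,000; Haddad: $6,400

Metered usage total 12,401; profit-interest units total 40.
Composite weights (50% metered usage + 50% profit-interest units): Halvorsen 0.1757; Quinlan 0.1609; Kowalski 0.2569; Haddad 0.4066.
Unrounded shares: Halvorsen 2,740.49; Quinlan 2,509.68; Kowalski 4,007.49; Haddad 6,342.34.
At nearest $100: Halvorsen $2,700; Quinlan $2,500; Kowalski $4,000; Haddad $6,300. Sum = $15,500.
Difference $15,600 − $15,500 = +$100 applied to largest allocation (Haddad): Haddad becomes $6,400.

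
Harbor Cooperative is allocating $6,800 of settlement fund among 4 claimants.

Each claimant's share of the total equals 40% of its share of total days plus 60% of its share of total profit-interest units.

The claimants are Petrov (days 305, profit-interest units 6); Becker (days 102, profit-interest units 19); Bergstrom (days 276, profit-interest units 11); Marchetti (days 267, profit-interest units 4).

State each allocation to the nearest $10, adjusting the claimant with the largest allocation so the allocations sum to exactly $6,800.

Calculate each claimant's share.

Days total 950; profit-interest units total 40.
Blended shares (40% days + 60% profit-interest units): Petrov 0.2184; Becker 0.3279; Bergstrom 0.2812; Marchetti 0.1724.
Unrounded shares: Petrov 1,485.26; Becker 2,230.04; Bergstrom 1,912.23; Marchetti 1,172.46.
After rounding ($10): Petrov $1,490; Becker $2,230; Bergstrom $1,910; Marchetti $1,170. Sum = $6,800.
Sum already equals the total — no adjustment.

Petrov: $1,490; Becker: $2,230; Bergstrom: $1,910; Marchetti: $1,170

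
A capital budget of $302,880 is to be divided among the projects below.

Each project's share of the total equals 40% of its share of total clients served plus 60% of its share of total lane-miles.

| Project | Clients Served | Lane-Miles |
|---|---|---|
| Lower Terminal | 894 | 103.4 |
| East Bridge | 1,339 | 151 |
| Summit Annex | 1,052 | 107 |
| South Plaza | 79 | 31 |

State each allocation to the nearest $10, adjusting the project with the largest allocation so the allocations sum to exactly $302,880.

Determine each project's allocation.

Lower Terminal: $80,080 · East Bridge: $118,160 · Summit Annex: $87,440 · South Plaza: $17,200

Totals — clients served 3,364, lane-miles 392.4.
Blended shares (40% clients served + 60% lane-miles): Lower Terminal 0.2644; East Bridge 0.3901; Summit Annex 0.2887; South Plaza 0.0568.
Proportional shares: Lower Terminal 80,083.29; East Bridge 118,154.12; Summit Annex 87,440.77; South Plaza 17,201.82.
At nearest $10: Lower Terminal $80,080; East Bridge $118,150; Summit Annex $87,440; South Plaza $17,200. Sum = $302,870.
Difference $302,880 − $302,870 = +$10 applied to largest allocation (East Bridge): East Bridge becomes $118,160.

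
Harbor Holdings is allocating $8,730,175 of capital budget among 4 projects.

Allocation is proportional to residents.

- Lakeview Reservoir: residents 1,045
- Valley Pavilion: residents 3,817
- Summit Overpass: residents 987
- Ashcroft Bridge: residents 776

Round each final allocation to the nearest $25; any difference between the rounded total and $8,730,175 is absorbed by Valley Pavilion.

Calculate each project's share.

Lakeview Reservoir: $1,377,050; Valley Pavilion: $5,029,925; Summit Overpass: $1,300,625; Ashcroft Bridge: $1,022,575

Sum of residents: 6,625.
Unrounded shares: Lakeview Reservoir 1,045/6,625 × $8,730,175 = 1,377,061.57; Valley Pavilion 3,817/6,625 × $8,730,175 = 5,029,898.56; Summit Overpass 987/6,625 × $8,730,175 = 1,300,631.35; Ashcroft Bridge 776/6,625 × $8,730,175 = 1,022,583.52.
After rounding ($25): Lakeview Reservoir $1,377,050; Valley Pavilion $5,029,900; Summit Overpass $1,300,625; Ashcroft Bridge $1,022,575. Sum = $8,730,150.
Difference $8,730,175 − $8,730,150 = +$25 applied to Valley Pavilion: Valley Pavilion becomes $5,029,925.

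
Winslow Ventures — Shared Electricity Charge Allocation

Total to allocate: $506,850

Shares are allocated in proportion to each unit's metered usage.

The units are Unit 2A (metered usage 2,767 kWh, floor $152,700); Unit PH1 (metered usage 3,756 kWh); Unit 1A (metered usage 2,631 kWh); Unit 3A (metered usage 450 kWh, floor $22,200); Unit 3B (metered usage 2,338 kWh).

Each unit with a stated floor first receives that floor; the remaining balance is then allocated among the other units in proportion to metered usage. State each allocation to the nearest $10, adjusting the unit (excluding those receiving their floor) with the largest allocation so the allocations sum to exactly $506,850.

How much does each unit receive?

Guaranteed amounts: Unit 2A $152,700; Unit 3A $22,200. Remaining pool $331,950.
Remaining pool split over remaining metered usage 8,725: Unit PH1 142,900.19 → $142,900; Unit 1A 100,098.62 → $100,100; Unit 3B 88,951.19 → $88,950.

Unit 2A: $152,700 · Unit PH1: $142,900 · Unit 1A: $100,100 · Unit 3A: $22,200 · Unit 3B: $88,950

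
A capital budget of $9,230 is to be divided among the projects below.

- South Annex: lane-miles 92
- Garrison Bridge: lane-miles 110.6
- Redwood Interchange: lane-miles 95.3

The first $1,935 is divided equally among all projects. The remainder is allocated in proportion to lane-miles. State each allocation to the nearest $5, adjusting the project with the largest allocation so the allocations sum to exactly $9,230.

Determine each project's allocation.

South Annex: $2,900 · Garrison Bridge: $3,350 · Redwood Interchange: $2,980

First tranche $1,935 split equally: $645 each.
Remainder $7,295 by lane-miles (total 297.9): South Annex 2,252.90 → $2,255; Garrison Bridge 2,708.38 → $2,710; Redwood Interchange 2,333.71 → $2,335.
Rounding difference −$5 on remainder applied to Garrison Bridge.
Totals: South Annex $645 + $2,255 = $2,900; Garrison Bridge $645 + $2,705 = $3,350; Redwood Interchange $645 + $2,335 = $2,980.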